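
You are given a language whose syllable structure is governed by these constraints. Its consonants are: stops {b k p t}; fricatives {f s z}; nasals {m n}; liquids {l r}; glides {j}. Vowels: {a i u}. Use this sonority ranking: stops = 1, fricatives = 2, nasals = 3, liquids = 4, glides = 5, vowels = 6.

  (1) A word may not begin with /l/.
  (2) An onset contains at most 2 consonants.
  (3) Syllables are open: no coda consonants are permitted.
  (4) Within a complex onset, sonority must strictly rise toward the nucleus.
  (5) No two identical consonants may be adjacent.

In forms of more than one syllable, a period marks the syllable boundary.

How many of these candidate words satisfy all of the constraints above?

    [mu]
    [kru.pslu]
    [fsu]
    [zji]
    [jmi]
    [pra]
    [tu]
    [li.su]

4

[mu] — σ1 onset /m/, coda /∅/ ok → phonotactically legal
[kru.pslu] — violates constraint 2: syllable 2 onset /psl/ has 3 consonants (> 2) → phonotactically illegal
[fsu] — violates constraint 4: syllable 1 onset /fs/: /f/ (fricative, 2) → /s/ (fricative, 2) does not rise → phonotactically illegal
[zji] — σ1 onset /zj/ (2→5 rises), coda /∅/ ok → phonotactically legal
[jmi] — violates constraint 4: syllable 1 onset /jm/: /j/ (glide, 5) → /m/ (nasal, 3) does not rise → phonotactically illegal
[pra] — σ1 onset /pr/ (1→4 rises), coda /∅/ ok → phonotactically legal
[tu] — σ1 onset /t/, coda /∅/ ok → phonotactically legal
[li.su] — violates constraint 1: word begins with /l/ → phonotactically illegal
Phonotactically legal: [mu], [zji], [pra], [tu] → 4.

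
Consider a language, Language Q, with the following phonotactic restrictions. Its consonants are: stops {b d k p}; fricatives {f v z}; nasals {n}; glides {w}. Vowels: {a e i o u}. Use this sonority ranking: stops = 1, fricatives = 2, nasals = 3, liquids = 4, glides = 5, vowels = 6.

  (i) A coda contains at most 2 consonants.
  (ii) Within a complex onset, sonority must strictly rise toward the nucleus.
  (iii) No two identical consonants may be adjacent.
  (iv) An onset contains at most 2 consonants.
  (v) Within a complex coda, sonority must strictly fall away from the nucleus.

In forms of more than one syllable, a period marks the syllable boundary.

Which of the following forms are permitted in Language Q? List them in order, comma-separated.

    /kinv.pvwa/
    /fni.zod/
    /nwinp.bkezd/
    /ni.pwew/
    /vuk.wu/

/fni.zod/, /ni.pwew/, /vuk.wu/

/kinv.pvwa/ — violates constraint (iv): syllable 2 onset /pvw/ has 3 consonants (> 2) → not permitted
/fni.zod/ — σ1 onset /fn/ (2→3 rises), coda /∅/ ok; σ2 onset /z/, coda /d/ ok → permitted
/nwinp.bkezd/ — violates constraint (ii): syllable 2 onset /bk/: /b/ (stop, 1) → /k/ (stop, 1) does not rise → not permitted
/ni.pwew/ — σ1 onset /n/, coda /∅/ ok; σ2 onset /pw/ (1→5 rises), coda /w/ ok → permitted
/vuk.wu/ — σ1 onset /v/, coda /k/ ok; σ2 onset /w/, coda /∅/ ok → permitted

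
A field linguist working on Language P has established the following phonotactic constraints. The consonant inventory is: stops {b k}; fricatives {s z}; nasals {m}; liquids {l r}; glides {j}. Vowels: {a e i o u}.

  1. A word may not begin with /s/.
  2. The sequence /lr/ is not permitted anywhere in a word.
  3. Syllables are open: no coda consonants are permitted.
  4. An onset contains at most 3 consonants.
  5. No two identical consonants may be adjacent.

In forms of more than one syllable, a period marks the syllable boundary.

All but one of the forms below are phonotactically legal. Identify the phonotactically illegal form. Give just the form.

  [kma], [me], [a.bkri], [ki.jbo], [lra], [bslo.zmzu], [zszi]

[lra]

[kma] — σ1 onset /km/ (2C), coda /∅/ ok → phonotactically legal
[me] — σ1 onset /m/, coda /∅/ ok → phonotactically legal
[a.bkri] — σ1 onset /∅/, coda /∅/ ok; σ2 onset /bkr/ (3C), coda /∅/ ok → phonotactically legal
[ki.jbo] — σ1 onset /k/, coda /∅/ ok; σ2 onset /jb/ (2C), coda /∅/ ok → phonotactically legal
[lra] — violates constraint 2: contains banned sequence /lr/ → phonotactically illegal
[bslo.zmzu] — σ1 onset /bsl/ (3C), coda /∅/ ok; σ2 onset /zmz/ (3C), coda /∅/ ok → phonotactically legal
[zszi] — σ1 onset /zsz/ (3C), coda /∅/ ok → phonotactically legal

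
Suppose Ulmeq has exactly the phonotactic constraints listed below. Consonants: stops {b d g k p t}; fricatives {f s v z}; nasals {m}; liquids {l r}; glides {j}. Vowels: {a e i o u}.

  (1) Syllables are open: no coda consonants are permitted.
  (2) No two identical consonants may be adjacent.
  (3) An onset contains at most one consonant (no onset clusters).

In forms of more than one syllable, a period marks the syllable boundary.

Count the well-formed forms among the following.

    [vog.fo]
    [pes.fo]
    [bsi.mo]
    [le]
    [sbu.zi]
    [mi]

2

[vog.fo] — violates constraint 1: syllable 1 coda /g/ has 1 consonant (> 0) → ill-formed
[pes.fo] — violates constraint 1: syllable 1 coda /s/ has 1 consonant (> 0) → ill-formed
[bsi.mo] — violates constraint 3: syllable 1 onset /bs/ has 2 consonants (> 1) → ill-formed
[le] — σ1 onset /l/, coda /∅/ ok → well-formed
[sbu.zi] — violates constraint 3: syllable 1 onset /sb/ has 2 consonants (> 1) → ill-formed
[mi] — σ1 onset /m/, coda /∅/ ok → well-formed
Well-formed: [le], [mi] → 2.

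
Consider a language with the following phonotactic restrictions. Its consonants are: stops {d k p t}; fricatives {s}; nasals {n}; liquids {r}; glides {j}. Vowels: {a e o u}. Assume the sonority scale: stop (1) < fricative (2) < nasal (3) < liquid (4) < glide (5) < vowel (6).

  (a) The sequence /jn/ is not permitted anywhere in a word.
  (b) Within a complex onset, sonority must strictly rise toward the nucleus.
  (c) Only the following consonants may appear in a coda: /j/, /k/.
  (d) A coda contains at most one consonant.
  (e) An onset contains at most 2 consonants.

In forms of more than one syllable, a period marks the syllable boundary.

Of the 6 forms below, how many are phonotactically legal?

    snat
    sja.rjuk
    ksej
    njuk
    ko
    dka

snat — violates constraint (c): syllable 1 coda contains /t/, which is not a licensed coda consonant → phonotactically illegal
sja.rjuk — σ1 onset /sj/ (2→5 rises), coda /∅/ ok; σ2 onset /rj/ (4→5 rises), coda /k/ ok → phonotactically legal
ksej — σ1 onset /ks/ (1→2 rises), coda /j/ ok → phonotactically legal
njuk — σ1 onset /nj/ (3→5 rises), coda /k/ ok → phonotactically legal
ko — σ1 onset /k/, coda /∅/ ok → phonotactically legal
dka — violates constraint (b): syllable 1 onset /dk/: /d/ (stop, 1) → /k/ (stop, 1) does not rise → phonotactically illegal
Phonotactically legal: sja.rjuk, ksej, njuk, ko → 4.

4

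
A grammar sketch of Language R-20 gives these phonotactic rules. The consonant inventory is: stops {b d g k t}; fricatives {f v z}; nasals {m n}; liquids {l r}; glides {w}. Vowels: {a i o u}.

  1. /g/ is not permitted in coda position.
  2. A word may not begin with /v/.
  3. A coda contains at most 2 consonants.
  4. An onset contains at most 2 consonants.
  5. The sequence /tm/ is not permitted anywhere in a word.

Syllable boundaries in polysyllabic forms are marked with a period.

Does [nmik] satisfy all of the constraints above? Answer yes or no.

yes

[nmik] — σ1 onset /nm/ (2C), coda /k/ ok → licit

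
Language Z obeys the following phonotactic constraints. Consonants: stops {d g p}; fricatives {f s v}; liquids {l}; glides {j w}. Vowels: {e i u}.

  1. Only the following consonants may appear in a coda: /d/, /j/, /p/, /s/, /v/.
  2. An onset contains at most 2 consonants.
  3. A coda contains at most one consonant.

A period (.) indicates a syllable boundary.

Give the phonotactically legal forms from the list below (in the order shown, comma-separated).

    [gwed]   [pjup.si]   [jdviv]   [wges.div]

[gwed] — σ1 onset /gw/ (2C), coda /d/ ok → phonotactically legal
[pjup.si] — σ1 onset /pj/ (2C), coda /p/ ok; σ2 onset /s/, coda /∅/ ok → phonotactically legal
[jdviv] — violates constraint 2: syllable 1 onset /jdv/ has 3 consonants (> 2) → phonotactically illegal
[wges.div] — σ1 onset /wg/ (2C), coda /s/ ok; σ2 onset /d/, coda /v/ ok → phonotactically legal

[gwed], [pjup.si], [wges.div]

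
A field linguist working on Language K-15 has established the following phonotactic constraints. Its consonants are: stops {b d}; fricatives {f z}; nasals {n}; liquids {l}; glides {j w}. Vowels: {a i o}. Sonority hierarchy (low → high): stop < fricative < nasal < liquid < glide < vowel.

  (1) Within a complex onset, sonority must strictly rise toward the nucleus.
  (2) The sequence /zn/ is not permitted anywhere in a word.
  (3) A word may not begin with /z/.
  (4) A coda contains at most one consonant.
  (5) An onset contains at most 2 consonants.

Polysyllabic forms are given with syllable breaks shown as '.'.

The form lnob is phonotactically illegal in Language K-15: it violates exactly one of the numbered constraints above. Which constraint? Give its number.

1

lnob: syllable 1 onset /ln/: /l/ (liquid, 4) → /n/ (nasal, 3) does not rise.
This is a violation of constraint 1: "Within a complex onset, sonority must strictly rise toward the nucleus."
The remaining constraints (2, 3, 4, 5) are satisfied.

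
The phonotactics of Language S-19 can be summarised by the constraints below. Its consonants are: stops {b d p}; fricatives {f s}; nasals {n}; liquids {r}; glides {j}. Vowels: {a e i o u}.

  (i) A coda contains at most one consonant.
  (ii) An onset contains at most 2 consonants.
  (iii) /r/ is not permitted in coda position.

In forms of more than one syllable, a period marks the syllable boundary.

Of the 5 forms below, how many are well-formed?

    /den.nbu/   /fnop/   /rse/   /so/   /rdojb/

/den.nbu/ — σ1 onset /d/, coda /n/ ok; σ2 onset /nb/ (2C), coda /∅/ ok → well-formed
/fnop/ — σ1 onset /fn/ (2C), coda /p/ ok → well-formed
/rse/ — σ1 onset /rs/ (2C), coda /∅/ ok → well-formed
/so/ — σ1 onset /s/, coda /∅/ ok → well-formed
/rdojb/ — violates constraint (i): syllable 1 coda /jb/ has 2 consonants (> 1) → ill-formed
Well-formed: /den.nbu/, /fnop/, /rse/, /so/ → 4.

4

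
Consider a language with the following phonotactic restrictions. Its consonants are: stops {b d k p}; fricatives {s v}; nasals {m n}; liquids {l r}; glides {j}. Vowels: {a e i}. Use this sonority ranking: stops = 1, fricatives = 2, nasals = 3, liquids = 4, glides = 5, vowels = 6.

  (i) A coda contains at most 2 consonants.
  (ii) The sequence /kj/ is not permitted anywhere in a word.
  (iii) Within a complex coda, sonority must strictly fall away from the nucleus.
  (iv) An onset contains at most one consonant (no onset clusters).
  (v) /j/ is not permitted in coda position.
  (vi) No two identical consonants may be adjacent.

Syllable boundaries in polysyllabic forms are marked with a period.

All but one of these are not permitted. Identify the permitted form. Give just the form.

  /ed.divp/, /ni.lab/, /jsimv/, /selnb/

/ed.divp/ — violates constraint (vi): adjacent identical consonants /dd/ → not permitted
/ni.lab/ — σ1 onset /n/, coda /∅/ ok; σ2 onset /l/, coda /b/ ok → permitted
/jsimv/ — violates constraint (iv): syllable 1 onset /js/ has 2 consonants (> 1) → not permitted
/selnb/ — violates constraint (i): syllable 1 coda /lnb/ has 3 consonants (> 2) → not permitted

/ni.lab/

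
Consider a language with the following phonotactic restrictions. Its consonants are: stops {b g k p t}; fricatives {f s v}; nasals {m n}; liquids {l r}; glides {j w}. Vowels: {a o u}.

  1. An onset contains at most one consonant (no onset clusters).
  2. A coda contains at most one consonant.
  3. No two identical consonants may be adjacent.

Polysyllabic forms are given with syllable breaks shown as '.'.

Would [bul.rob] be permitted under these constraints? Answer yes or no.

yes

[bul.rob] — σ1 onset /b/, coda /l/ ok; σ2 onset /r/, coda /b/ ok → permitted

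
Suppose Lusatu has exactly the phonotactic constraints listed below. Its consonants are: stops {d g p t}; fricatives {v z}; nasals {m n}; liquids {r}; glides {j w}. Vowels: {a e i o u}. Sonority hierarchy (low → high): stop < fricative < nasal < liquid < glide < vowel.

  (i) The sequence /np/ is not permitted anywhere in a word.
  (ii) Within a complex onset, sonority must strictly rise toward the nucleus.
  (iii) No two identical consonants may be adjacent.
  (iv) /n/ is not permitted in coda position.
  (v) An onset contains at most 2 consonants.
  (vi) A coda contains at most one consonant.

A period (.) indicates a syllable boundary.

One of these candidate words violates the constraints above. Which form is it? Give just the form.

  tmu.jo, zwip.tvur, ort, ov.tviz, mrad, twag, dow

tmu.jo — σ1 onset /tm/ (1→3 rises), coda /∅/ ok; σ2 onset /j/, coda /∅/ ok → licit
zwip.tvur — σ1 onset /zw/ (2→5 rises), coda /p/ ok; σ2 onset /tv/ (1→2 rises), coda /r/ ok → licit
ort — violates constraint (vi): syllable 1 coda /rt/ has 2 consonants (> 1) → illicit
ov.tviz — σ1 onset /∅/, coda /v/ ok; σ2 onset /tv/ (1→2 rises), coda /z/ ok → licit
mrad — σ1 onset /mr/ (3→4 rises), coda /d/ ok → licit
twag — σ1 onset /tw/ (1→5 rises), coda /g/ ok → licit
dow — σ1 onset /d/, coda /w/ ok → licit

ort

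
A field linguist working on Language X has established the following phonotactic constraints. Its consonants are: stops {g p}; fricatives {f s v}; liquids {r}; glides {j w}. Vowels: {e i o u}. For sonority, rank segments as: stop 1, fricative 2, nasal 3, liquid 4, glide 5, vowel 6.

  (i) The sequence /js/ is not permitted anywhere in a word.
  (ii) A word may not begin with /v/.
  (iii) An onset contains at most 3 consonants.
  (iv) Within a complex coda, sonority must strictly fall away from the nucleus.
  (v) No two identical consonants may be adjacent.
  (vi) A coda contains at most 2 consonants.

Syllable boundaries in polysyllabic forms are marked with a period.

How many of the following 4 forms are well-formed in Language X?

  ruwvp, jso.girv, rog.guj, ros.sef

ruwvp — violates constraint (vi): syllable 1 coda /wvp/ has 3 consonants (> 2) → ill-formed
jso.girv — violates constraint (i): contains banned sequence /js/ → ill-formed
rog.guj — violates constraint (v): adjacent identical consonants /gg/ → ill-formed
ros.sef — violates constraint (v): adjacent identical consonants /ss/ → ill-formed
No form is well-formed → 0.

0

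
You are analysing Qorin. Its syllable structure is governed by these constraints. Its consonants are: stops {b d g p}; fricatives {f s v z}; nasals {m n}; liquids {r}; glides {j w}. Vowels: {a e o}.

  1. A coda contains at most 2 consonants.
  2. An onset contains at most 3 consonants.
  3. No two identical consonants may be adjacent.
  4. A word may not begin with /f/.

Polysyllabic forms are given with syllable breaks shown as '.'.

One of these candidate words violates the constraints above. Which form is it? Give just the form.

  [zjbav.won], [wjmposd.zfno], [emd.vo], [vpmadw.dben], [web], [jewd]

[zjbav.won] — σ1 onset /zjb/ (3C), coda /v/ ok; σ2 onset /w/, coda /n/ ok → licit
[wjmposd.zfno] — violates constraint 2: syllable 1 onset /wjmp/ has 4 consonants (> 3) → illicit
[emd.vo] — σ1 onset /∅/, coda /md/ (2C) ok; σ2 onset /v/, coda /∅/ ok → licit
[vpmadw.dben] — σ1 onset /vpm/ (3C), coda /dw/ (2C) ok; σ2 onset /db/ (2C), coda /n/ ok → licit
[web] — σ1 onset /w/, coda /b/ ok → licit
[jewd] — σ1 onset /j/, coda /wd/ (2C) ok → licit

[wjmposd.zfno]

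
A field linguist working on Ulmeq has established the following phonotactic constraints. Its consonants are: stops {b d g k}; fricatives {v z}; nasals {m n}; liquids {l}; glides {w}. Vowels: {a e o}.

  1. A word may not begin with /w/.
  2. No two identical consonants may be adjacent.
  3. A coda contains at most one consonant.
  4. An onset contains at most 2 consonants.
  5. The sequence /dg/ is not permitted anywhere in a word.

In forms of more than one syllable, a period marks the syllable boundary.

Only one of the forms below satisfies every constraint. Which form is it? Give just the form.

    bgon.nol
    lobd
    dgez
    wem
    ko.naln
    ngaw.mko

ngaw.mko

bgon.nol — violates constraint 2: adjacent identical consonants /nn/ → phonotactically illegal
lobd — violates constraint 3: syllable 1 coda /bd/ has 2 consonants (> 1) → phonotactically illegal
dgez — violates constraint 5: contains banned sequence /dg/ → phonotactically illegal
wem — violates constraint 1: word begins with /w/ → phonotactically illegal
ko.naln — violates constraint 3: syllable 2 coda /ln/ has 2 consonants (> 1) → phonotactically illegal
ngaw.mko — σ1 onset /ng/ (2C), coda /w/ ok; σ2 onset /mk/ (2C), coda /∅/ ok → phonotactically legal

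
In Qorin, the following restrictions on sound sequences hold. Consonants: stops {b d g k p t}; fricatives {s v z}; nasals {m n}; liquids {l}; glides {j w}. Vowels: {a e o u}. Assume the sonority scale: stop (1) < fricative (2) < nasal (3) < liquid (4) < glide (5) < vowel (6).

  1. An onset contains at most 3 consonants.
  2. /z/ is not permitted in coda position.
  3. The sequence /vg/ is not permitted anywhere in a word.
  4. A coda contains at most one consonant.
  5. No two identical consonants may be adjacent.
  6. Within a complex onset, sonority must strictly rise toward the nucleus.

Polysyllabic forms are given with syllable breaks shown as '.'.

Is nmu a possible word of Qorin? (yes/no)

no

nmu — violates constraint 6: syllable 1 onset /nm/: /n/ (nasal, 3) → /m/ (nasal, 3) does not rise → phonotactically illegal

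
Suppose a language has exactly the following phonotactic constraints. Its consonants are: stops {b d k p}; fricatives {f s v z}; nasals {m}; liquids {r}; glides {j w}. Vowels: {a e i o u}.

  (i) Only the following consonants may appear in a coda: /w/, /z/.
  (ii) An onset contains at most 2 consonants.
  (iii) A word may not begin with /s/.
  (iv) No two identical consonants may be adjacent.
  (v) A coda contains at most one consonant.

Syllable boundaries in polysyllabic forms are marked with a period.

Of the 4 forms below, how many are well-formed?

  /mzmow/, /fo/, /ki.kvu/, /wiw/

3

/mzmow/ — violates constraint (ii): syllable 1 onset /mzm/ has 3 consonants (> 2) → ill-formed
/fo/ — σ1 onset /f/, coda /∅/ ok → well-formed
/ki.kvu/ — σ1 onset /k/, coda /∅/ ok; σ2 onset /kv/ (2C), coda /∅/ ok → well-formed
/wiw/ — σ1 onset /w/, coda /w/ ok → well-formed
Well-formed: /fo/, /ki.kvu/, /wiw/ → 3.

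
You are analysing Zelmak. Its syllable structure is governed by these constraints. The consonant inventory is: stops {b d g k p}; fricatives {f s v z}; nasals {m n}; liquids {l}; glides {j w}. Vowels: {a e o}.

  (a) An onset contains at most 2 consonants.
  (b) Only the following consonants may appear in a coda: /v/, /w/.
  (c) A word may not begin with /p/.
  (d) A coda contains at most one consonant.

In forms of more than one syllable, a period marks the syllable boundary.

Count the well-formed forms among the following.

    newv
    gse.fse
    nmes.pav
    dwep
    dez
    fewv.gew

newv — violates constraint (d): syllable 1 coda /wv/ has 2 consonants (> 1) → ill-formed
gse.fse — σ1 onset /gs/ (2C), coda /∅/ ok; σ2 onset /fs/ (2C), coda /∅/ ok → well-formed
nmes.pav — violates constraint (b): syllable 1 coda contains /s/, which is not a licensed coda consonant → ill-formed
dwep — violates constraint (b): syllable 1 coda contains /p/, which is not a licensed coda consonant → ill-formed
dez — violates constraint (b): syllable 1 coda contains /z/, which is not a licensed coda consonant → ill-formed
fewv.gew — violates constraint (d): syllable 1 coda /wv/ has 2 consonants (> 1) → ill-formed
Well-formed: gse.fse → 1.

1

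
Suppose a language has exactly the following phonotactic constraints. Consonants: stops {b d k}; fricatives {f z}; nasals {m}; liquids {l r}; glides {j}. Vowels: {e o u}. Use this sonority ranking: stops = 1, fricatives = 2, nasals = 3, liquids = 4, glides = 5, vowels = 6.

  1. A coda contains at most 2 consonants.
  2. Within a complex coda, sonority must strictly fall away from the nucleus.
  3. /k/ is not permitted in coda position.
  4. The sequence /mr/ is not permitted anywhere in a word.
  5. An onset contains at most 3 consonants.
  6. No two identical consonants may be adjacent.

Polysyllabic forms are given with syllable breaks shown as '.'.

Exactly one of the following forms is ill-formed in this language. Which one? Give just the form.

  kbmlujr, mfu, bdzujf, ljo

kbmlujr

kbmlujr — violates constraint 5: syllable 1 onset /kbml/ has 4 consonants (> 3) → ill-formed
mfu — σ1 onset /mf/ (2C), coda /∅/ ok → well-formed
bdzujf — σ1 onset /bdz/ (3C), coda /jf/ (5→2 falls) ok → well-formed
ljo — σ1 onset /lj/ (2C), coda /∅/ ok → well-formed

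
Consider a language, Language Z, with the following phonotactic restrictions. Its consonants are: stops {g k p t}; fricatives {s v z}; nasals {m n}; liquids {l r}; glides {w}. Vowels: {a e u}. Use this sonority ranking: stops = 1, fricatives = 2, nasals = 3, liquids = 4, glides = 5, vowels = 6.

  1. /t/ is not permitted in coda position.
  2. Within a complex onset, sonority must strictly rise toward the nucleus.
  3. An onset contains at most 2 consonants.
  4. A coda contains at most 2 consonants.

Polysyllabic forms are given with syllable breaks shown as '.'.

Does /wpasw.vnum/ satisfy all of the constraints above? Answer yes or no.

/wpasw.vnum/ — violates constraint 2: syllable 1 onset /wp/: /w/ (glide, 5) → /p/ (stop, 1) does not rise → not permitted

no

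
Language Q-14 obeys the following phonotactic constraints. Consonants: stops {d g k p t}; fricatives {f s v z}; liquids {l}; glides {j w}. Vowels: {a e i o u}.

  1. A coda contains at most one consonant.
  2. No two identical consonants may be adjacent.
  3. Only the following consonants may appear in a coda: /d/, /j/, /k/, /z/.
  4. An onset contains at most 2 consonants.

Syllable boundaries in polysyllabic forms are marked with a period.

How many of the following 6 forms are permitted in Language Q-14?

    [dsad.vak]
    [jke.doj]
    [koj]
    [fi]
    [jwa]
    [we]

6

[dsad.vak] — σ1 onset /ds/ (2C), coda /d/ ok; σ2 onset /v/, coda /k/ ok → permitted
[jke.doj] — σ1 onset /jk/ (2C), coda /∅/ ok; σ2 onset /d/, coda /j/ ok → permitted
[koj] — σ1 onset /k/, coda /j/ ok → permitted
[fi] — σ1 onset /f/, coda /∅/ ok → permitted
[jwa] — σ1 onset /jw/ (2C), coda /∅/ ok → permitted
[we] — σ1 onset /w/, coda /∅/ ok → permitted
Permitted: [dsad.vak], [jke.doj], [koj], [fi], [jwa], [we] → 6.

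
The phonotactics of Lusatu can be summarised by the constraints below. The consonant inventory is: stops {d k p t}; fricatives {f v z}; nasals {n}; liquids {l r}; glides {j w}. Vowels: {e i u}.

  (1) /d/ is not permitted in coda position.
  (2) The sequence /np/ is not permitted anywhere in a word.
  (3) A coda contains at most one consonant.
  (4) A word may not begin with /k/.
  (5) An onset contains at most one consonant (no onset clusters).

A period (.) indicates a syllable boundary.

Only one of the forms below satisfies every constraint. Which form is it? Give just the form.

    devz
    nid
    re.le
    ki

devz — violates constraint 3: syllable 1 coda /vz/ has 2 consonants (> 1) → illicit
nid — violates constraint 1: syllable 1 coda contains /d/ → illicit
re.le — σ1 onset /r/, coda /∅/ ok; σ2 onset /l/, coda /∅/ ok → licit
ki — violates constraint 4: word begins with /k/ → illicit

re.le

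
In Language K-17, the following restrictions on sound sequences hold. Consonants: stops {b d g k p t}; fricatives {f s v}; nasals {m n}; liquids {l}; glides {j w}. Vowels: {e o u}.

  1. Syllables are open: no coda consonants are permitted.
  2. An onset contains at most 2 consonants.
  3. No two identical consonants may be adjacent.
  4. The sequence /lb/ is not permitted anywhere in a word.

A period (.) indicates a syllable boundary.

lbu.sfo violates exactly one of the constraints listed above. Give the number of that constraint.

lbu.sfo: contains banned sequence /lb/.
This is a violation of constraint 4: "The sequence /lb/ is not permitted anywhere in a word."
The remaining constraints (1, 2, 3) are satisfied.

4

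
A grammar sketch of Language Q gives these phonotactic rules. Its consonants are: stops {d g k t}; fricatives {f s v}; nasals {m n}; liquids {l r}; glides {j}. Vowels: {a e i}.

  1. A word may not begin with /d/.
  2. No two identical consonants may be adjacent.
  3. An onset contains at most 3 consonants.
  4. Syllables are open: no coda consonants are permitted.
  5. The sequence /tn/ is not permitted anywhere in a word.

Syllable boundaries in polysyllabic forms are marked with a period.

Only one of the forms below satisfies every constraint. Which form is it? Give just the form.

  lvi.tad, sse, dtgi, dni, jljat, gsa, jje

gsa

lvi.tad — violates constraint 4: syllable 2 coda /d/ has 1 consonant (> 0) → phonotactically illegal
sse — violates constraint 2: adjacent identical consonants /ss/ → phonotactically illegal
dtgi — violates constraint 1: word begins with /d/ → phonotactically illegal
dni — violates constraint 1: word begins with /d/ → phonotactically illegal
jljat — violates constraint 4: syllable 1 coda /t/ has 1 consonant (> 0) → phonotactically illegal
gsa — σ1 onset /gs/ (2C), coda /∅/ ok → phonotactically legal
jje — violates constraint 2: adjacent identical consonants /jj/ → phonotactically illegal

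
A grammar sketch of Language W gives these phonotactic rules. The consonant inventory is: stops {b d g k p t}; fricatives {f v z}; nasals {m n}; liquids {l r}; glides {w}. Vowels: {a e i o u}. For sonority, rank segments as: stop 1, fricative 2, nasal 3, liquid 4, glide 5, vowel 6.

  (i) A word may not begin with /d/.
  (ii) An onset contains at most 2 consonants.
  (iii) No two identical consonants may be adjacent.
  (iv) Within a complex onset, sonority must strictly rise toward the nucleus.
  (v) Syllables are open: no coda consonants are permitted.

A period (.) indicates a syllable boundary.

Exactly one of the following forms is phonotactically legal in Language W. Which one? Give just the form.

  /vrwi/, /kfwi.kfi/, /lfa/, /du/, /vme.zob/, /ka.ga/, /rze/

/vrwi/ — violates constraint (ii): syllable 1 onset /vrw/ has 3 consonants (> 2) → phonotactically illegal
/kfwi.kfi/ — violates constraint (ii): syllable 1 onset /kfw/ has 3 consonants (> 2) → phonotactically illegal
/lfa/ — violates constraint (iv): syllable 1 onset /lf/: /l/ (liquid, 4) → /f/ (fricative, 2) does not rise → phonotactically illegal
/du/ — violates constraint (i): word begins with /d/ → phonotactically illegal
/vme.zob/ — violates constraint (v): syllable 2 coda /b/ has 1 consonant (> 0) → phonotactically illegal
/ka.ga/ — σ1 onset /k/, coda /∅/ ok; σ2 onset /g/, coda /∅/ ok → phonotactically legal
/rze/ — violates constraint (iv): syllable 1 onset /rz/: /r/ (liquid, 4) → /z/ (fricative, 2) does not rise → phonotactically illegal

/ka.ga/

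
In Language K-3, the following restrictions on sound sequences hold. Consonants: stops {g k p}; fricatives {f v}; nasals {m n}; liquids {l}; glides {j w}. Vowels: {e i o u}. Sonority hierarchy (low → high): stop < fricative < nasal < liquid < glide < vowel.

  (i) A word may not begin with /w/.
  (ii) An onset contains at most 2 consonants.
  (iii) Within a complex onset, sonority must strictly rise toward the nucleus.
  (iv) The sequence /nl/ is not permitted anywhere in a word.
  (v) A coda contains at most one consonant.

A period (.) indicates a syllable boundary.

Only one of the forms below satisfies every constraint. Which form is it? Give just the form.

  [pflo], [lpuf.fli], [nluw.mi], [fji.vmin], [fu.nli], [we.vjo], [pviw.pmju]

[fji.vmin]

[pflo] — violates constraint (ii): syllable 1 onset /pfl/ has 3 consonants (> 2) → ill-formed
[lpuf.fli] — violates constraint (iii): syllable 1 onset /lp/: /l/ (liquid, 4) → /p/ (stop, 1) does not rise → ill-formed
[nluw.mi] — violates constraint (iv): contains banned sequence /nl/ → ill-formed
[fji.vmin] — σ1 onset /fj/ (2→5 rises), coda /∅/ ok; σ2 onset /vm/ (2→3 rises), coda /n/ ok → well-formed
[fu.nli] — violates constraint (iv): contains banned sequence /nl/ → ill-formed
[we.vjo] — violates constraint (i): word begins with /w/ → ill-formed
[pviw.pmju] — violates constraint (ii): syllable 2 onset /pmj/ has 3 consonants (> 2) → ill-formed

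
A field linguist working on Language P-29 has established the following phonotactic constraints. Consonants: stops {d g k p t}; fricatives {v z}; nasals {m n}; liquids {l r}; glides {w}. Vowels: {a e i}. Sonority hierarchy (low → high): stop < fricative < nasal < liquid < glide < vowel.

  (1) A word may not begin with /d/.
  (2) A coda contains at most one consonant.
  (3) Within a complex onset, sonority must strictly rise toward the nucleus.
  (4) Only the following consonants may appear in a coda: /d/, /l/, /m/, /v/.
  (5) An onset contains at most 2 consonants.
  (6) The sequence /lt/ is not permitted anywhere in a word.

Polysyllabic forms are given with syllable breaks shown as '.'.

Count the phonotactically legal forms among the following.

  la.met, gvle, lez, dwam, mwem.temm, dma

0

la.met — violates constraint 4: syllable 2 coda contains /t/, which is not a licensed coda consonant → phonotactically illegal
gvle — violates constraint 5: syllable 1 onset /gvl/ has 3 consonants (> 2) → phonotactically illegal
lez — violates constraint 4: syllable 1 coda contains /z/, which is not a licensed coda consonant → phonotactically illegal
dwam — violates constraint 1: word begins with /d/ → phonotactically illegal
mwem.temm — violates constraint 2: syllable 2 coda /mm/ has 2 consonants (> 1) → phonotactically illegal
dma — violates constraint 1: word begins with /d/ → phonotactically illegal
No form is phonotactically legal → 0.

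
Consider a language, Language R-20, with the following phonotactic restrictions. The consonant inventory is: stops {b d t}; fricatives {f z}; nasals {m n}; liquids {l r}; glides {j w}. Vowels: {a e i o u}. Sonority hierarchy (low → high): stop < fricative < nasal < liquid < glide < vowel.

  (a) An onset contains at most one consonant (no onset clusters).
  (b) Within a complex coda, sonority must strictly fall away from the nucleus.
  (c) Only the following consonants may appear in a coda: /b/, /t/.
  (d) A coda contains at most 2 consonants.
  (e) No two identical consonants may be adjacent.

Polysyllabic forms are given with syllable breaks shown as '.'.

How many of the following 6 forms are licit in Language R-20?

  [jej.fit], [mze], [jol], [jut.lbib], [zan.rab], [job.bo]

0

[jej.fit] — violates constraint (c): syllable 1 coda contains /j/, which is not a licensed coda consonant → illicit
[mze] — violates constraint (a): syllable 1 onset /mz/ has 2 consonants (> 1) → illicit
[jol] — violates constraint (c): syllable 1 coda contains /l/, which is not a licensed coda consonant → illicit
[jut.lbib] — violates constraint (a): syllable 2 onset /lb/ has 2 consonants (> 1) → illicit
[zan.rab] — violates constraint (c): syllable 1 coda contains /n/, which is not a licensed coda consonant → illicit
[job.bo] — violates constraint (e): adjacent identical consonants /bb/ → illicit
No form is licit → 0.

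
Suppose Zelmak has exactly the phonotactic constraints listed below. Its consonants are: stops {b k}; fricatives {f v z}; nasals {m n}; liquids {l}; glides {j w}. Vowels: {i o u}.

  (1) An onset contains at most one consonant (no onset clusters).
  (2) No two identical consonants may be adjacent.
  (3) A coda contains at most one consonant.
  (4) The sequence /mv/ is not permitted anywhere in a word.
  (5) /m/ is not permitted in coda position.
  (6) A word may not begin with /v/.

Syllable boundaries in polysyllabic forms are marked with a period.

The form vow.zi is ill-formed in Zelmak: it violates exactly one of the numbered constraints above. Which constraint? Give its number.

vow.zi: word begins with /v/.
This is a violation of constraint 6: "A word may not begin with /v/."
The remaining constraints (1, 2, 3, 4, 5) are satisfied.

6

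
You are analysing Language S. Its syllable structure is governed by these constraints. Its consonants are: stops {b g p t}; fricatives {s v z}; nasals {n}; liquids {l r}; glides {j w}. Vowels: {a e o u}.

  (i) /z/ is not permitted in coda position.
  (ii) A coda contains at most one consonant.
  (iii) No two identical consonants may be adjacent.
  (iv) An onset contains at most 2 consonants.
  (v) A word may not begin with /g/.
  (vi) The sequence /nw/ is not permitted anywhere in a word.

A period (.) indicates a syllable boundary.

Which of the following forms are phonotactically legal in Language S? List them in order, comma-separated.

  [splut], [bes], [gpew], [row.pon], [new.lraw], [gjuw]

[bes], [row.pon], [new.lraw]

[splut] — violates constraint (iv): syllable 1 onset /spl/ has 3 consonants (> 2) → phonotactically illegal
[bes] — σ1 onset /b/, coda /s/ ok → phonotactically legal
[gpew] — violates constraint (v): word begins with /g/ → phonotactically illegal
[row.pon] — σ1 onset /r/, coda /w/ ok; σ2 onset /p/, coda /n/ ok → phonotactically legal
[new.lraw] — σ1 onset /n/, coda /w/ ok; σ2 onset /lr/ (2C), coda /w/ ok → phonotactically legal
[gjuw] — violates constraint (v): word begins with /g/ → phonotactically illegal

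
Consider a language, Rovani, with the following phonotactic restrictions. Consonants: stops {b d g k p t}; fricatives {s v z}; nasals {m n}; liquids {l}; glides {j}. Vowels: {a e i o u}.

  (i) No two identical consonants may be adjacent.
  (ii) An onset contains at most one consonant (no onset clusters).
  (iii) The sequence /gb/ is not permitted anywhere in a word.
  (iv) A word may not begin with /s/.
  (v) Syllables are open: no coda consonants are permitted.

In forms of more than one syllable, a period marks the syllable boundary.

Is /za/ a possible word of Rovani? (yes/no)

/za/ — σ1 onset /z/, coda /∅/ ok → well-formed

yes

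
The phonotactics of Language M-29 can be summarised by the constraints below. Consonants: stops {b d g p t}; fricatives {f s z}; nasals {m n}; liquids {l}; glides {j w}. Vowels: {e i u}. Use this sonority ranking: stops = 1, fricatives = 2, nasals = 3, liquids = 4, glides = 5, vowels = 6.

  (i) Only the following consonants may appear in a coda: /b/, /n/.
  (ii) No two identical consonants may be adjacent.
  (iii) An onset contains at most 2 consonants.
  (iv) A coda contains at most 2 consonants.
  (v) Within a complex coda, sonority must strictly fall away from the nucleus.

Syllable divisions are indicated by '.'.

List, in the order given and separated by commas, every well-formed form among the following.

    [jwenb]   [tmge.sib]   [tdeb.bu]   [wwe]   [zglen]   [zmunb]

[jwenb] — σ1 onset /jw/ (2C), coda /nb/ (3→1 falls) ok → well-formed
[tmge.sib] — violates constraint (iii): syllable 1 onset /tmg/ has 3 consonants (> 2) → ill-formed
[tdeb.bu] — violates constraint (ii): adjacent identical consonants /bb/ → ill-formed
[wwe] — violates constraint (ii): adjacent identical consonants /ww/ → ill-formed
[zglen] — violates constraint (iii): syllable 1 onset /zgl/ has 3 consonants (> 2) → ill-formed
[zmunb] — σ1 onset /zm/ (2C), coda /nb/ (3→1 falls) ok → well-formed

[jwenb], [zmunb]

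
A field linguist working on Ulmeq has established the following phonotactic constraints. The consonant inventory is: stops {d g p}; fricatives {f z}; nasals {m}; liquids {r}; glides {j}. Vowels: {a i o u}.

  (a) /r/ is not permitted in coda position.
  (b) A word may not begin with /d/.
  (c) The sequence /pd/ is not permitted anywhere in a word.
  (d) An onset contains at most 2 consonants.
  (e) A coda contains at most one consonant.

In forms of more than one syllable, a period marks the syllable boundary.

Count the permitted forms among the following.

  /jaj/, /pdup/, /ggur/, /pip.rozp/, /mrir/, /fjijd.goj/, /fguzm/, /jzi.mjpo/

1

/jaj/ — σ1 onset /j/, coda /j/ ok → permitted
/pdup/ — violates constraint (c): contains banned sequence /pd/ → not permitted
/ggur/ — violates constraint (a): syllable 1 coda contains /r/ → not permitted
/pip.rozp/ — violates constraint (e): syllable 2 coda /zp/ has 2 consonants (> 1) → not permitted
/mrir/ — violates constraint (a): syllable 1 coda contains /r/ → not permitted
/fjijd.goj/ — violates constraint (e): syllable 1 coda /jd/ has 2 consonants (> 1) → not permitted
/fguzm/ — violates constraint (e): syllable 1 coda /zm/ has 2 consonants (> 1) → not permitted
/jzi.mjpo/ — violates constraint (d): syllable 2 onset /mjp/ has 3 consonants (> 2) → not permitted
Permitted: /jaj/ → 1.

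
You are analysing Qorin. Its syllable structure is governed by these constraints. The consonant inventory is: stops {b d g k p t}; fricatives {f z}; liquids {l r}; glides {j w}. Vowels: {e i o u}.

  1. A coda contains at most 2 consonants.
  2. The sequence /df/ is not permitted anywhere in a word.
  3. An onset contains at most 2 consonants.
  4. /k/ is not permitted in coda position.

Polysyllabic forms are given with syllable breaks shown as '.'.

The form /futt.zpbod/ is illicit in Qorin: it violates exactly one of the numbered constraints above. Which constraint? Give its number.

/futt.zpbod/: syllable 2 onset /zpb/ has 3 consonants (> 2).
This is a violation of constraint 3: "An onset contains at most 2 consonants."
The remaining constraints (1, 2, 4) are satisfied.

3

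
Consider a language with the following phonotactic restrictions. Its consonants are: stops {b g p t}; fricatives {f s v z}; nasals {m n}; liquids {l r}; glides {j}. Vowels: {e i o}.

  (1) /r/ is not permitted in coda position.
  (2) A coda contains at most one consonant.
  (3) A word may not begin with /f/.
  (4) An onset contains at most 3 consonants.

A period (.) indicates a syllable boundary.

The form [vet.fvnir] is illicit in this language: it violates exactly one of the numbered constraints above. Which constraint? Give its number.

[vet.fvnir]: syllable 2 coda contains /r/.
This is a violation of constraint 1: "/r/ is not permitted in coda position."
The remaining constraints (2, 3, 4) are satisfied.

1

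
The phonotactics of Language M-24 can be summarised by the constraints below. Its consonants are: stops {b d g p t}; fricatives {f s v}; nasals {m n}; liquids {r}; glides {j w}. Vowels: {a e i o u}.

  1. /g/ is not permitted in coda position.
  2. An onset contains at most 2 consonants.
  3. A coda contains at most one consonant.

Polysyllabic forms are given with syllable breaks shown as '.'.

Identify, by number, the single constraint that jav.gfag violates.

jav.gfag: syllable 2 coda contains /g/.
This is a violation of constraint 1: "/g/ is not permitted in coda position."
The remaining constraints (2, 3) are satisfied.

1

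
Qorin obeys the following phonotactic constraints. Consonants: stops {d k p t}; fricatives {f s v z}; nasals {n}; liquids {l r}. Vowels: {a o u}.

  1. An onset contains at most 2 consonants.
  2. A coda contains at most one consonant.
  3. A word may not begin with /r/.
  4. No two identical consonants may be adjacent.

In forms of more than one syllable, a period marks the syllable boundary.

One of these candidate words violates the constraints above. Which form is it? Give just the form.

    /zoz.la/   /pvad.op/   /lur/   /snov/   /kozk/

/kozk/

/zoz.la/ — σ1 onset /z/, coda /z/ ok; σ2 onset /l/, coda /∅/ ok → phonotactically legal
/pvad.op/ — σ1 onset /pv/ (2C), coda /d/ ok; σ2 onset /∅/, coda /p/ ok → phonotactically legal
/lur/ — σ1 onset /l/, coda /r/ ok → phonotactically legal
/snov/ — σ1 onset /sn/ (2C), coda /v/ ok → phonotactically legal
/kozk/ — violates constraint 2: syllable 1 coda /zk/ has 2 consonants (> 1) → phonotactically illegal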